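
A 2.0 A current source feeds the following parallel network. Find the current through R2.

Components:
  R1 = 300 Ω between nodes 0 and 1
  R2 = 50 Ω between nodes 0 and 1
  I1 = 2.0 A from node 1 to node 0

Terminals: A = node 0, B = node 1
All resistors sit directly between nodes 0 and 1, so they are in parallel and share one voltage V; the full source current 2 A splits among them.
1/R_par = 1/300 + 1/50 = 0.02333 S  =>  R_par = 42.86 Ω
V = I × R_par = 2 × 42.86 = 85.71 V
I_R2 = V/R2 = 85.71/50 = 1.714 A

Final answer: 1.714 A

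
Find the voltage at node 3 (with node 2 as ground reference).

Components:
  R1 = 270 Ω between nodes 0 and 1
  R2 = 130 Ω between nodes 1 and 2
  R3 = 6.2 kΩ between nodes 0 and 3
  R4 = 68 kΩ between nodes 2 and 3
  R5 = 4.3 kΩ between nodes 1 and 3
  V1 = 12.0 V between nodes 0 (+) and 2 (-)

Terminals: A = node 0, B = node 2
Nodal analysis, taking node 2 as the 0 V reference.
Source V1 fixes V_0 = 12 V.
KCL at each unknown node (sum of currents leaving = 0; resistances in Ω):
  Node 1: (V_1 - 12)/270 + (V_1 - 0)/130 + (V_1 - V_3)/4300 = 0
  Node 3: (V_3 - 12)/6200 + (V_3 - 0)/68000 + (V_3 - V_1)/4300 = 0
Collecting terms (coefficients in siemens):
  0.01163·V_1 - 0.0002326·V_3 = 0.04444
  0.0004086·V_3 - 0.0002326·V_1 = 0.001935
Determinant D = (0.01163)(0.0004086) - (-0.0002326)(-0.0002326) = 0.000004697
V_1 = [(0.04444)(0.0004086) - (-0.0002326)(0.001935)]/D = 3.962 V
V_3 = [(0.01163)(0.001935) - (0.04444)(-0.0002326)]/D = 6.993 V
The requested potential is V_3 = 6.993 V.

Final answer: V_3 = 6.993 V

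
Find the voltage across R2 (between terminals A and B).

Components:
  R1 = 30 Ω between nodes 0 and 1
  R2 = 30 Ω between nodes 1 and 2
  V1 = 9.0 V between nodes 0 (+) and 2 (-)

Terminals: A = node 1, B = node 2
R1 and R2 are in series across V1 (node 0 → node 1 → node 2), and the output A–B is taken across R2, so this is a voltage divider.
Series current: I = V1/(R1 + R2) = 9/(30 + 30) = 9/60 = 0.15 A
V_R2 = I × R2 = V1 × R2/(R1 + R2) = 9 × 30/60 = 4.5 V

Final answer: 4.5 V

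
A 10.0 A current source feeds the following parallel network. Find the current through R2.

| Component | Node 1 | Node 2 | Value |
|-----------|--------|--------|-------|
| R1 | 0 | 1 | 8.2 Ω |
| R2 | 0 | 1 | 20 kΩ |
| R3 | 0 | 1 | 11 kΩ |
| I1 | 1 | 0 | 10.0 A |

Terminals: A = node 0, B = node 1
All resistors sit directly between nodes 0 and 1, so they are in parallel and share one voltage V; the full source current 10 A splits among them.
1/R_par = 1/8.2 + 1/20000 + 1/11000 = 0.1221 S  =>  R_par = 8.191 Ω
V = I × R_par = 10 × 8.191 = 81.91 V
I_R2 = V/R2 = 81.91/20000 = 0.004095 A

Final answer: 0.004095 A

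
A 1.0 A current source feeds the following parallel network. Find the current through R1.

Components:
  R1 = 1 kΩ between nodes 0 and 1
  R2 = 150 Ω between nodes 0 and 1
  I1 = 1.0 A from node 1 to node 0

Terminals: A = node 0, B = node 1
All resistors sit directly between nodes 0 and 1, so they are in parallel and share one voltage V; the full source current 1 A splits among them.
1/R_par = 1/1000 + 1/150 = 0.007667 S  =>  R_par = 130.4 Ω
V = I × R_par = 1 × 130.4 = 130.4 V
I_R1 = V/R1 = 130.4/1000 = 0.1304 A

Final answer: 0.1304 A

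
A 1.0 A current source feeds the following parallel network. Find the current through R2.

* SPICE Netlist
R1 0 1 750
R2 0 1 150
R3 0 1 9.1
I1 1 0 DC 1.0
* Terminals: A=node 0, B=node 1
All resistors sit directly between nodes 0 and 1, so they are in parallel and share one voltage V; the full source current 1 A splits among them.
1/R_par = 1/750 + 1/150 + 1/9.1 = 0.1179 S  =>  R_par = 8.482 Ω
V = I × R_par = 1 × 8.482 = 8.482 V
I_R2 = V/R2 = 8.482/150 = 0.05655 A

Final answer: 0.05655 A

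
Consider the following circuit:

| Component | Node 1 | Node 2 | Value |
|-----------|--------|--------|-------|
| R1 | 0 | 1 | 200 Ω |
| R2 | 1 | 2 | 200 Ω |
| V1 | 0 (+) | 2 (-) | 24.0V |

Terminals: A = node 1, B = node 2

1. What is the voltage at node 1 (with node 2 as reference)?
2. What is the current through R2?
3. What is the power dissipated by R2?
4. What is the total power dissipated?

Nodal analysis, taking node 2 as the 0 V reference.
Source V1 fixes V_0 = 24 V.
KCL at each unknown node (sum of currents leaving = 0; resistances in Ω):
  Node 1: (V_1 - 24)/200 + (V_1 - 0)/200 = 0
Collecting terms: 0.01 × V_1 = 0.12  =>  V_1 = 12 V
Part 1:
  Read off the nodal solution: V_1 = 12 V
Part 2:
  I_R2 = (V_1 - V_2)/R2 = (12 - 0)/200 = 0.06 A
  Magnitude: I_R2 = 0.06 A
Part 3:
  I_R2 = (V_1 - V_2)/R2 = (12 - 0)/200 = 0.06 A
  P_R2 = I_R2² × R2 = (0.06)² × 200 = 0.72 W
Part 4:
  Power in each resistor, P = (ΔV)²/R:
    P_R1 = (24 - 12)²/200 = 0.72 W
    P_R2 = (12 - 0)²/200 = 0.72 W
  P_total = P_R1 + P_R2 = 1.44 W

Final answers:
1. V_1 = 12 V
2. I_R2 = 0.06 A
3. P_R2 = 0.72 W
4. P_total = 1.44 W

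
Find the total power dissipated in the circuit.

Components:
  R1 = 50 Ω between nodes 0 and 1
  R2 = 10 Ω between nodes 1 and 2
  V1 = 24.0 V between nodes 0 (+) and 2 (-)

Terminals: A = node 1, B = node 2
Nodal analysis, taking node 2 as the 0 V reference.
Source V1 fixes V_0 = 24 V.
KCL at each unknown node (sum of currents leaving = 0; resistances in Ω):
  Node 1: (V_1 - 24)/50 + (V_1 - 0)/10 = 0
Collecting terms: 0.12 × V_1 = 0.48  =>  V_1 = 4 V
Power in each resistor, P = (ΔV)²/R:
  P_R1 = (24 - 4)²/50 = 8 W
  P_R2 = (4 - 0)²/10 = 1.6 W
P_total = P_R1 + P_R2 = 9.6 W

Final answer: 9.6 W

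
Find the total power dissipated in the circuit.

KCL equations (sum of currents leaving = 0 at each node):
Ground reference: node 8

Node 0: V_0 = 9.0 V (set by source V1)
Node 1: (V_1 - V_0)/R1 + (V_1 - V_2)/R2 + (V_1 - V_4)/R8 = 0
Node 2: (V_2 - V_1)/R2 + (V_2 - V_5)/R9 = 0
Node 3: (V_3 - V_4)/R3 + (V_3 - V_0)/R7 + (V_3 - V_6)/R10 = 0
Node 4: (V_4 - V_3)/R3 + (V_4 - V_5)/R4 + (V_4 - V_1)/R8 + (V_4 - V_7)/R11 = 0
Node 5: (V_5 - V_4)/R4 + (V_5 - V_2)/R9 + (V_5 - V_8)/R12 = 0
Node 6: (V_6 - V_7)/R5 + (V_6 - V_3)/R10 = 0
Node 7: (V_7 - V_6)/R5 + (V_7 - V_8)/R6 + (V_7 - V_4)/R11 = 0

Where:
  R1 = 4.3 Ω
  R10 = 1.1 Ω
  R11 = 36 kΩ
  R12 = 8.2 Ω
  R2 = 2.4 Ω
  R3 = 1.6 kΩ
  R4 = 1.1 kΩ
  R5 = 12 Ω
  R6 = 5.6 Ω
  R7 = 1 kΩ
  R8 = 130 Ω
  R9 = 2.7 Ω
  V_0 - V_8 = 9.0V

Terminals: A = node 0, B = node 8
Nodal analysis, taking node 8 as the 0 V reference.
Source V1 fixes V_0 = 9 V.
KCL at each unknown node (sum of currents leaving = 0; resistances in Ω):
  Node 1: (V_1 - 9)/4.3 + (V_1 - V_2)/2.4 + (V_1 - V_4)/130 = 0
  Node 2: (V_2 - V_1)/2.4 + (V_2 - V_5)/2.7 = 0
  Node 3: (V_3 - V_4)/1600 + (V_3 - 9)/1000 + (V_3 - V_6)/1.1 = 0
  Node 4: (V_4 - V_3)/1600 + (V_4 - V_5)/1100 + (V_4 - V_1)/130 + (V_4 - V_7)/36000 = 0
  Node 5: (V_5 - V_4)/1100 + (V_5 - V_2)/2.7 + (V_5 - 0)/8.2 = 0
  Node 6: (V_6 - V_7)/12 + (V_6 - V_3)/1.1 = 0
  Node 7: (V_7 - V_6)/12 + (V_7 - 0)/5.6 + (V_7 - V_4)/36000 = 0
Collecting terms (coefficients in siemens):
  0.6569·V_1 - 0.4167·V_2 - 0.007692·V_4 = 2.093
  0.787·V_2 - 0.4167·V_1 - 0.3704·V_5 = 0
  0.9107·V_3 - 0.000625·V_4 - 0.9091·V_6 = 0.009
  0.009254·V_4 - 0.007692·V_1 - 0.000625·V_3 - 0.0009091·V_5 - 0.00002778·V_7 = 0
  0.4932·V_5 - 0.3704·V_2 - 0.0009091·V_4 = 0
  0.9924·V_6 - 0.9091·V_3 - 0.08333·V_7 = 0
  0.2619·V_7 - 0.00002778·V_4 - 0.08333·V_6 = 0
Solving these 7 simultaneous equations (Gaussian elimination) gives:
  V_1 = 6.787 V, V_2 = 5.564 V, V_3 = 0.2331 V, V_4 = 6.069 V
  V_5 = 4.19 V, V_6 = 0.2194 V, V_7 = 0.07045 V
Power in each resistor, P = (ΔV)²/R:
  P_R1 = (9 - 6.787)²/4.3 = 1.139 W
  P_R2 = (6.787 - 5.564)²/2.4 = 0.6223 W
  P_R3 = (0.2331 - 6.069)²/1600 = 0.02128 W
  P_R4 = (6.069 - 4.19)²/1100 = 0.00321 W
  P_R5 = (0.2194 - 0.07045)²/12 = 0.001849 W
  P_R6 = (0.07045 - 0)²/5.6 = 0.0008864 W
  P_R7 = (9 - 0.2331)²/1000 = 0.07686 W
  P_R8 = (6.787 - 6.069)²/130 = 0.003964 W
  P_R9 = (5.564 - 4.19)²/2.7 = 0.7001 W
  P_R10 = (0.2331 - 0.2194)²/1.1 = 0.0001695 W
  P_R11 = (6.069 - 0.07045)²/36000 = 0.0009994 W
  P_R12 = (4.19 - 0)²/8.2 = 2.141 W
P_total = P_R1 + P_R2 + P_R3 + P_R4 + P_R5 + P_R6 + P_R7 + P_R8 + P_R9 + P_R10 + P_R11 + P_R12 = 4.712 W

Final answer: 4.712 W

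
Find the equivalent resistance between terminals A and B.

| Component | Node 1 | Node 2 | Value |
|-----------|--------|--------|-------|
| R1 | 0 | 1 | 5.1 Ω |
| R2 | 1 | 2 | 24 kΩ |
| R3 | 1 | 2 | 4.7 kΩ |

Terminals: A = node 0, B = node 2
Reduce the network between node 0 (A) and node 2 (B) by series/parallel combination:
  Rp1 = R2 ‖ R3 (parallel, both between nodes 1 and 2) = 1/(1/24000 + 1/4700) = 3930 Ω
  Rs1 = R1 + Rp1 (series, joined only at node 1) = 5.1 + 3930 = 3935 Ω
R_eq = 3.935 kΩ

Final answer: 3.935 kΩ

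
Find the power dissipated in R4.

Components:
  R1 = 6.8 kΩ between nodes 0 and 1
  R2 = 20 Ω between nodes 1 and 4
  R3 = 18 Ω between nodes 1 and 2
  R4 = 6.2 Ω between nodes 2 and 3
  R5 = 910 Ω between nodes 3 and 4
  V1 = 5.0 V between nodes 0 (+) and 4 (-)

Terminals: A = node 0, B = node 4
Nodal analysis, taking node 4 as the 0 V reference.
Source V1 fixes V_0 = 5 V.
KCL at each unknown node (sum of currents leaving = 0; resistances in Ω):
  Node 1: (V_1 - 5)/6800 + (V_1 - 0)/20 + (V_1 - V_2)/18 = 0
  Node 2: (V_2 - V_1)/18 + (V_2 - V_3)/6.2 = 0
  Node 3: (V_3 - V_2)/6.2 + (V_3 - 0)/910 = 0
Collecting terms (coefficients in siemens):
  0.1057·V_1 - 0.05556·V_2 = 0.0007353
  0.2168·V_2 - 0.05556·V_1 - 0.1613·V_3 = 0
  0.1624·V_3 - 0.1613·V_2 = 0
Solving these 3 simultaneous equations (Gaussian elimination) gives:
  V_1 = 0.01436 V, V_2 = 0.01408 V, V_3 = 0.01398 V
I_R4 = (V_2 - V_3)/R4 = (0.01408 - 0.01398)/6.2 = 0.00001537 A
P_R4 = I_R4² × R4 = (0.00001537)² × 6.2 = 0.000000001464 W

Final answer: 1.464e-09 W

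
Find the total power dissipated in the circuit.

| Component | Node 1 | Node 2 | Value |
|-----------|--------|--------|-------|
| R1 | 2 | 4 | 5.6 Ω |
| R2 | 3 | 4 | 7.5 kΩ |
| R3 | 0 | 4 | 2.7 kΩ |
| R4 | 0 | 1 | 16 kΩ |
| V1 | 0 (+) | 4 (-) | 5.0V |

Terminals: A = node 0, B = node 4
Nodal analysis, taking node 4 as the 0 V reference.
Source V1 fixes V_0 = 5 V.
KCL at each unknown node (sum of currents leaving = 0; resistances in Ω):
  Node 1: (V_1 - 5)/16000 = 0
  Node 2: (V_2 - 0)/5.6 = 0
  Node 3: (V_3 - 0)/7500 = 0
Collecting terms (coefficients in siemens):
  0.0000625·V_1 = 0.0003125
  0.1786·V_2 = 0
  0.0001333·V_3 = 0
Solving these 3 simultaneous equations (Gaussian elimination) gives:
  V_1 = 5 V, V_2 = 0 V, V_3 = 0 V
Power in each resistor, P = (ΔV)²/R:
  P_R1 = (0 - 0)²/5.6 = 0 W
  P_R2 = (0 - 0)²/7500 = 0 W
  P_R3 = (5 - 0)²/2700 = 0.009259 W
  P_R4 = (5 - 5)²/16000 = 0 W
P_total = P_R1 + P_R2 + P_R3 + P_R4 = 0.009259 W

Final answer: 0.009259 W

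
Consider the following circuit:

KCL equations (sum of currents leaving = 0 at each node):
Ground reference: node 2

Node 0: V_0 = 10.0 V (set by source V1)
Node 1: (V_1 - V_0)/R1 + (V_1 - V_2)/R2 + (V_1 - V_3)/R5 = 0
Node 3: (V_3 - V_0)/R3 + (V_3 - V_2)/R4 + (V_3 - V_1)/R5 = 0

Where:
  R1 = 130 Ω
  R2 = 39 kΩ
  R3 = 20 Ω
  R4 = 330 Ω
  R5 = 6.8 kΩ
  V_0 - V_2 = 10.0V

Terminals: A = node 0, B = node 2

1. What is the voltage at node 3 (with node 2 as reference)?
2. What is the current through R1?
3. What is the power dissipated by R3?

Nodal analysis, taking node 2 as the 0 V reference.
Source V1 fixes V_0 = 10 V.
KCL at each unknown node (sum of currents leaving = 0; resistances in Ω):
  Node 1: (V_1 - 10)/130 + (V_1 - 0)/39000 + (V_1 - V_3)/6800 = 0
  Node 3: (V_3 - 10)/20 + (V_3 - 0)/330 + (V_3 - V_1)/6800 = 0
Collecting terms (coefficients in siemens):
  0.007865·V_1 - 0.0001471·V_3 = 0.07692
  0.05318·V_3 - 0.0001471·V_1 = 0.5
Determinant D = (0.007865)(0.05318) - (-0.0001471)(-0.0001471) = 0.0004182
V_1 = [(0.07692)(0.05318) - (-0.0001471)(0.5)]/D = 9.957 V
V_3 = [(0.007865)(0.5) - (0.07692)(-0.0001471)]/D = 9.43 V
Part 1:
  Read off the nodal solution: V_3 = 9.43 V
Part 2:
  I_R1 = (V_0 - V_1)/R1 = (10 - 9.957)/130 = 0.0003328 A
  Magnitude: I_R1 = 0.0003328 A
Part 3:
  I_R3 = (V_0 - V_3)/R3 = (10 - 9.43)/20 = 0.0285 A
  P_R3 = I_R3² × R3 = (0.0285)² × 20 = 0.01624 W

Final answers:
1. V_3 = 9.43 V
2. I_R1 = 0.0003328 A
3. P_R3 = 0.01624 W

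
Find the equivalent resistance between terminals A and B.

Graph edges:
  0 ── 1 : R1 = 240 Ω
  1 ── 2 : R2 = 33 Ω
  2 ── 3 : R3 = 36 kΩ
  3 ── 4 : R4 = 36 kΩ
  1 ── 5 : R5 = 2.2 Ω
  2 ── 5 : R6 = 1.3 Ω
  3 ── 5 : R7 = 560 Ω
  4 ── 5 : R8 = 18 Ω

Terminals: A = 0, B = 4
The network is not a plain series/parallel combination. Inject a 1 A test current into terminal A (node 0) and return it from terminal B (node 4); then R_eq = V_A / (1 A).
Nodal analysis, taking node 4 as the 0 V reference.
Current source I_test pushes 1 A into node 0 and draws it out of node 4.
KCL at each unknown node (sum of currents leaving = 0; resistances in Ω):
  Node 0: (V_0 - V_1)/240 - 1 = 0
  Node 1: (V_1 - V_0)/240 + (V_1 - V_2)/33 + (V_1 - V_5)/2.2 = 0
  Node 2: (V_2 - V_1)/33 + (V_2 - V_3)/36000 + (V_2 - V_5)/1.3 = 0
  Node 3: (V_3 - V_2)/36000 + (V_3 - 0)/36000 + (V_3 - V_5)/560 = 0
  Node 5: (V_5 - V_1)/2.2 + (V_5 - V_2)/1.3 + (V_5 - V_3)/560 + (V_5 - 0)/18 = 0
Collecting terms (coefficients in siemens):
  0.004167·V_0 - 0.004167·V_1 = 1
  0.489·V_1 - 0.004167·V_0 - 0.0303·V_2 - 0.4545·V_5 = 0
  0.7996·V_2 - 0.0303·V_1 - 0.00002778·V_3 - 0.7692·V_5 = 0
  0.001841·V_3 - 0.00002778·V_2 - 0.001786·V_5 = 0
  1.281·V_5 - 0.4545·V_1 - 0.7692·V_2 - 0.001786·V_3 = 0
Solving these 5 simultaneous equations (Gaussian elimination) gives:
  V_0 = 260.1 V, V_1 = 20.06 V, V_2 = 18.07 V, V_3 = 17.72 V
  V_5 = 17.99 V
R_eq = V_0 / 1 A = 260.1 Ω

Final answer: 260.1 Ω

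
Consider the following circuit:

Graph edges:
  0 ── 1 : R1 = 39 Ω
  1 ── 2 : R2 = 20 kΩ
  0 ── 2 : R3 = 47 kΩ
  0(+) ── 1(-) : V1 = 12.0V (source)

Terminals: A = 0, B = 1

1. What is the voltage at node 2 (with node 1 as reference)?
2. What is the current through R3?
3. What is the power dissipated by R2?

Nodal analysis, taking node 1 as the 0 V reference.
Source V1 fixes V_0 = 12 V.
KCL at each unknown node (sum of currents leaving = 0; resistances in Ω):
  Node 2: (V_2 - 0)/20000 + (V_2 - 12)/47000 = 0
Collecting terms: 0.00007128 × V_2 = 0.0002553  =>  V_2 = 3.582 V
Part 1:
  Read off the nodal solution: V_2 = 3.582 V
Part 2:
  I_R3 = (V_0 - V_2)/R3 = (12 - 3.582)/47000 = 0.0001791 A
  Magnitude: I_R3 = 0.0001791 A
Part 3:
  I_R2 = (V_1 - V_2)/R2 = (0 - 3.582)/20000 = -0.0001791 A
  P_R2 = I_R2² × R2 = (-0.0001791)² × 20000 = 0.0006416 W

Final answers:
1. V_2 = 3.582 V
2. I_R3 = 0.0001791 A
3. P_R2 = 0.0006416 W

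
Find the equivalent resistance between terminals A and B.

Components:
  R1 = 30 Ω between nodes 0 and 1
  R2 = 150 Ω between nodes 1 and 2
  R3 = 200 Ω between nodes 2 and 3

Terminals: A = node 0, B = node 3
Reduce the network between node 0 (A) and node 3 (B) by series/parallel combination:
  Rs1 = R1 + R2 (series, joined only at node 1) = 30 + 150 = 180 Ω
  Rs2 = R3 + Rs1 (series, joined only at node 2) = 200 + 180 = 380 Ω
R_eq = 380 Ω

Final answer: 380 Ω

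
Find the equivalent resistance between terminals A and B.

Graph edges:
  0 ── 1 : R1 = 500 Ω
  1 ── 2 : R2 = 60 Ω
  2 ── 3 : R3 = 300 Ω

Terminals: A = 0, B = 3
Reduce the network between node 0 (A) and node 3 (B) by series/parallel combination:
  Rs1 = R1 + R2 (series, joined only at node 1) = 500 + 60 = 560 Ω
  Rs2 = R3 + Rs1 (series, joined only at node 2) = 300 + 560 = 860 Ω
R_eq = 860 Ω

Final answer: 860 Ω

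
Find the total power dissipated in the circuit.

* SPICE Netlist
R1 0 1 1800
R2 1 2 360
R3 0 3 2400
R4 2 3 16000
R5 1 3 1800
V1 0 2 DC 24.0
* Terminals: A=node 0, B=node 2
Nodal analysis, taking node 2 as the 0 V reference.
Source V1 fixes V_0 = 24 V.
KCL at each unknown node (sum of currents leaving = 0; resistances in Ω):
  Node 1: (V_1 - 24)/1800 + (V_1 - 0)/360 + (V_1 - V_3)/1800 = 0
  Node 3: (V_3 - 24)/2400 + (V_3 - 0)/16000 + (V_3 - V_1)/1800 = 0
Collecting terms (coefficients in siemens):
  0.003889·V_1 - 0.0005556·V_3 = 0.01333
  0.001035·V_3 - 0.0005556·V_1 = 0.01
Determinant D = (0.003889)(0.001035) - (-0.0005556)(-0.0005556) = 0.000003715
V_1 = [(0.01333)(0.001035) - (-0.0005556)(0.01)]/D = 5.209 V
V_3 = [(0.003889)(0.01) - (0.01333)(-0.0005556)]/D = 12.46 V
Power in each resistor, P = (ΔV)²/R:
  P_R1 = (24 - 5.209)²/1800 = 0.1962 W
  P_R2 = (5.209 - 0)²/360 = 0.07536 W
  P_R3 = (24 - 12.46)²/2400 = 0.05548 W
  P_R4 = (0 - 12.46)²/16000 = 0.009705 W
  P_R5 = (5.209 - 12.46)²/1800 = 0.02922 W
P_total = P_R1 + P_R2 + P_R3 + P_R4 + P_R5 = 0.3659 W

Final answer: 0.3659 W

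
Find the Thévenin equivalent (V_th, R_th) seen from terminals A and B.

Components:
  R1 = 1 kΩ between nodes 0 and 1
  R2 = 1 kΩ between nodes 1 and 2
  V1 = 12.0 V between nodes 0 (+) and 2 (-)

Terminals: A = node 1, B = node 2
Step 1 — V_th is the open-circuit voltage V_A - V_B (nothing connected across the terminals).
Nodal analysis, taking node 2 as the 0 V reference.
Source V1 fixes V_0 = 12 V.
KCL at each unknown node (sum of currents leaving = 0; resistances in Ω):
  Node 1: (V_1 - 12)/1000 + (V_1 - 0)/1000 = 0
Collecting terms: 0.002 × V_1 = 0.012  =>  V_1 = 6 V
V_th = V_1 - V_2 = 6 - 0 = 6 V
Step 2 — R_th: zero the source — replace V1 by a short circuit (node 2 merges into node 0) — and find the resistance seen between A (node 1) and B (node 0).
Reduce the network between node 1 (A) and node 0 (B) by series/parallel combination:
  Rp1 = R1 ‖ R2 (parallel, both between nodes 0 and 1) = 1/(1/1000 + 1/1000) = 500 Ω
R_th = 500 Ω

Final answer: V_th = 6 V, R_th = 500 Ω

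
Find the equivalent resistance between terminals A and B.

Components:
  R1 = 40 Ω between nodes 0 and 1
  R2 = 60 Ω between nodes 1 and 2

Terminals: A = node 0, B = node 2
Reduce the network between node 0 (A) and node 2 (B) by series/parallel combination:
  Rs1 = R1 + R2 (series, joined only at node 1) = 40 + 60 = 100 Ω
R_eq = 100 Ω

Final answer: 100 Ω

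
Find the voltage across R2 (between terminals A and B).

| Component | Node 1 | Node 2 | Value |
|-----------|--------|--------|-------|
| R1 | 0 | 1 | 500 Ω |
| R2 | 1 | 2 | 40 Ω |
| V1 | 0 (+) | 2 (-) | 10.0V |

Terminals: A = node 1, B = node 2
R1 and R2 are in series across V1 (node 0 → node 1 → node 2), and the output A–B is taken across R2, so this is a voltage divider.
Series current: I = V1/(R1 + R2) = 10/(500 + 40) = 10/540 = 0.01852 A
V_R2 = I × R2 = V1 × R2/(R1 + R2) = 10 × 40/540 = 0.7407 V

Final answer: 0.7407 V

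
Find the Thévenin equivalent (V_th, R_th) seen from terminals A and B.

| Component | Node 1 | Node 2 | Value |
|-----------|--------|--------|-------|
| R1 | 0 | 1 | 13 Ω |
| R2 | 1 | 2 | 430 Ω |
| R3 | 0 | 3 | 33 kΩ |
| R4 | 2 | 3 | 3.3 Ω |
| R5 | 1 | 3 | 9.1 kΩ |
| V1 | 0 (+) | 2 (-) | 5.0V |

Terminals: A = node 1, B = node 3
Step 1 — V_th is the open-circuit voltage V_A - V_B (nothing connected across the terminals).
Nodal analysis, taking node 2 as the 0 V reference.
Source V1 fixes V_0 = 5 V.
KCL at each unknown node (sum of currents leaving = 0; resistances in Ω):
  Node 1: (V_1 - 5)/13 + (V_1 - 0)/430 + (V_1 - V_3)/9100 = 0
  Node 3: (V_3 - 5)/33000 + (V_3 - 0)/3.3 + (V_3 - V_1)/9100 = 0
Collecting terms (coefficients in siemens):
  0.07936·V_1 - 0.0001099·V_3 = 0.3846
  0.3032·V_3 - 0.0001099·V_1 = 0.0001515
Determinant D = (0.07936)(0.3032) - (-0.0001099)(-0.0001099) = 0.02406
V_1 = [(0.3846)(0.3032) - (-0.0001099)(0.0001515)]/D = 4.847 V
V_3 = [(0.07936)(0.0001515) - (0.3846)(-0.0001099)]/D = 0.002256 V
V_th = V_1 - V_3 = 4.847 - 0.002256 = 4.844 V
Step 2 — R_th: zero the source — replace V1 by a short circuit (node 2 merges into node 0) — and find the resistance seen between A (node 1) and B (node 3).
Reduce the network between node 1 (A) and node 3 (B) by series/parallel combination:
  Rp1 = R1 ‖ R2 (parallel, both between nodes 0 and 1) = 1/(1/13 + 1/430) = 12.62 Ω
  Rp2 = R3 ‖ R4 (parallel, both between nodes 0 and 3) = 1/(1/33000 + 1/3.3) = 3.3 Ω
  Rs1 = Rp1 + Rp2 (series, joined only at node 0) = 12.62 + 3.3 = 15.92 Ω
  Rp3 = R5 ‖ Rs1 (parallel, both between nodes 1 and 3) = 1/(1/9100 + 1/15.92) = 15.89 Ω
R_th = 15.89 Ω

Final answer: V_th = 4.844 V, R_th = 15.89 Ω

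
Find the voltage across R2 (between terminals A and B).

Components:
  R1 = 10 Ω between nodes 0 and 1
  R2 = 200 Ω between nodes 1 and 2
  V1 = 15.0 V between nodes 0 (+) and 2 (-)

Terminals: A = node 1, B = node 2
R1 and R2 are in series across V1 (node 0 → node 1 → node 2), and the output A–B is taken across R2, so this is a voltage divider.
Series current: I = V1/(R1 + R2) = 15/(10 + 200) = 15/210 = 0.07143 A
V_R2 = I × R2 = V1 × R2/(R1 + R2) = 15 × 200/210 = 14.29 V

Final answer: 14.29 V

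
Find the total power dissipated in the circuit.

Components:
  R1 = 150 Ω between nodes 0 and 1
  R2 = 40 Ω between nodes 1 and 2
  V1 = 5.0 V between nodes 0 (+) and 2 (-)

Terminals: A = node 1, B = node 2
Nodal analysis, taking node 2 as the 0 V reference.
Source V1 fixes V_0 = 5 V.
KCL at each unknown node (sum of currents leaving = 0; resistances in Ω):
  Node 1: (V_1 - 5)/150 + (V_1 - 0)/40 = 0
Collecting terms: 0.03167 × V_1 = 0.03333  =>  V_1 = 1.053 V
Power in each resistor, P = (ΔV)²/R:
  P_R1 = (5 - 1.053)²/150 = 0.1039 W
  P_R2 = (1.053 - 0)²/40 = 0.0277 W
P_total = P_R1 + P_R2 = 0.1316 W

Final answer: 0.1316 W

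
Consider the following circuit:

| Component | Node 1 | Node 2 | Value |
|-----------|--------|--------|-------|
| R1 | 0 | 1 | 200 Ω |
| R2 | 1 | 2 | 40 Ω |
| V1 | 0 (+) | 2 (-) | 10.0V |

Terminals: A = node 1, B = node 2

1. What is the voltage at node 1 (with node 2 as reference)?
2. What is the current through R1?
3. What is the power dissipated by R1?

Nodal analysis, taking node 2 as the 0 V reference.
Source V1 fixes V_0 = 10 V.
KCL at each unknown node (sum of currents leaving = 0; resistances in Ω):
  Node 1: (V_1 - 10)/200 + (V_1 - 0)/40 = 0
Collecting terms: 0.03 × V_1 = 0.05  =>  V_1 = 1.667 V
Part 1:
  Read off the nodal solution: V_1 = 1.667 V
Part 2:
  I_R1 = (V_0 - V_1)/R1 = (10 - 1.667)/200 = 0.04167 A
  Magnitude: I_R1 = 0.04167 A
Part 3:
  I_R1 = (V_0 - V_1)/R1 = (10 - 1.667)/200 = 0.04167 A
  P_R1 = I_R1² × R1 = (0.04167)² × 200 = 0.3472 W

Final answers:
1. V_1 = 1.667 V
2. I_R1 = 0.04167 A
3. P_R1 = 0.3472 W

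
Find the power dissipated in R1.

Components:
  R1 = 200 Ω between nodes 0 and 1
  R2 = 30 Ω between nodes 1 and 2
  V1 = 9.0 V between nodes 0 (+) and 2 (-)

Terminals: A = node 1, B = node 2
Nodal analysis, taking node 2 as the 0 V reference.
Source V1 fixes V_0 = 9 V.
KCL at each unknown node (sum of currents leaving = 0; resistances in Ω):
  Node 1: (V_1 - 9)/200 + (V_1 - 0)/30 = 0
Collecting terms: 0.03833 × V_1 = 0.045  =>  V_1 = 1.174 V
I_R1 = (V_0 - V_1)/R1 = (9 - 1.174)/200 = 0.03913 A
P_R1 = I_R1² × R1 = (0.03913)² × 200 = 0.3062 W

Final answer: 0.3062 W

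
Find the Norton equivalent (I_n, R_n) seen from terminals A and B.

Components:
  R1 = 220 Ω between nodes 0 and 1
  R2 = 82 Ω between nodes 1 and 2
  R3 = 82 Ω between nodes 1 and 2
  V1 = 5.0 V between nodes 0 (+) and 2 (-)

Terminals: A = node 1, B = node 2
Find the Thévenin equivalent first; then I_n = V_th/R_th and R_n = R_th.
Step 1 — V_th is the open-circuit voltage V_A - V_B (nothing connected across the terminals).
Nodal analysis, taking node 2 as the 0 V reference.
Source V1 fixes V_0 = 5 V.
KCL at each unknown node (sum of currents leaving = 0; resistances in Ω):
  Node 1: (V_1 - 5)/220 + (V_1 - 0)/82 + (V_1 - 0)/82 = 0
Collecting terms: 0.02894 × V_1 = 0.02273  =>  V_1 = 0.7854 V
V_th = V_1 - V_2 = 0.7854 - 0 = 0.7854 V
Step 2 — R_th: zero the source — replace V1 by a short circuit (node 2 merges into node 0) — and find the resistance seen between A (node 1) and B (node 0).
Reduce the network between node 1 (A) and node 0 (B) by series/parallel combination:
  Rp1 = R1 ‖ R2 ‖ R3 (parallel, all between nodes 0 and 1) = 1/(1/220 + 1/82 + 1/82) = 34.56 Ω
R_th = 34.56 Ω
I_n = V_th/R_th = 0.7854/34.56 = 0.02273 A, and R_n = R_th = 34.56 Ω

Final answer: I_n = 0.02273 A, R_n = 34.56 Ω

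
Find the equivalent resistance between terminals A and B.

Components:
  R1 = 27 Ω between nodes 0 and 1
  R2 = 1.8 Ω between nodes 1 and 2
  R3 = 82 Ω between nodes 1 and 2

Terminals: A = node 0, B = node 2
Reduce the network between node 0 (A) and node 2 (B) by series/parallel combination:
  Rp1 = R2 ‖ R3 (parallel, both between nodes 1 and 2) = 1/(1/1.8 + 1/82) = 1.761 Ω
  Rs1 = R1 + Rp1 (series, joined only at node 1) = 27 + 1.761 = 28.76 Ω
R_eq = 28.76 Ω

Final answer: 28.76 Ω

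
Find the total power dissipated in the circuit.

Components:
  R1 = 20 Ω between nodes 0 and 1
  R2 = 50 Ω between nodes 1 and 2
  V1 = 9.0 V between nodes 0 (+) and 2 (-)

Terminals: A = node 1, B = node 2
Nodal analysis, taking node 2 as the 0 V reference.
Source V1 fixes V_0 = 9 V.
KCL at each unknown node (sum of currents leaving = 0; resistances in Ω):
  Node 1: (V_1 - 9)/20 + (V_1 - 0)/50 = 0
Collecting terms: 0.07 × V_1 = 0.45  =>  V_1 = 6.429 V
Power in each resistor, P = (ΔV)²/R:
  P_R1 = (9 - 6.429)²/20 = 0.3306 W
  P_R2 = (6.429 - 0)²/50 = 0.8265 W
P_total = P_R1 + P_R2 = 1.157 W

Final answer: 1.157 W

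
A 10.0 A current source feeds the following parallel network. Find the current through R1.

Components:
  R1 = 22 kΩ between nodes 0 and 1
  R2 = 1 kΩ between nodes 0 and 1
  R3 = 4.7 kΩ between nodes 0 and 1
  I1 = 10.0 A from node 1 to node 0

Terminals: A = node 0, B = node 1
All resistors sit directly between nodes 0 and 1, so they are in parallel and share one voltage V; the full source current 10 A splits among them.
1/R_par = 1/22000 + 1/1000 + 1/4700 = 0.001258 S  =>  R_par = 794.8 Ω
V = I × R_par = 10 × 794.8 = 7948 V
I_R1 = V/R1 = 7948/22000 = 0.3613 A

Final answer: 0.3613 A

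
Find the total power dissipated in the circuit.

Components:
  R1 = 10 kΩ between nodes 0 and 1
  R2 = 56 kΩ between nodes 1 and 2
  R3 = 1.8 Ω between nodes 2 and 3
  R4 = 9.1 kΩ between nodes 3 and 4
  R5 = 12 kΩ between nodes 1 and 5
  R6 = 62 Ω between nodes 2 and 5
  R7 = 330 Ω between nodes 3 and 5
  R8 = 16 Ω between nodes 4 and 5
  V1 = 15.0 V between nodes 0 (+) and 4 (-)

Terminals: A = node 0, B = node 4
Nodal analysis, taking node 4 as the 0 V reference.
Source V1 fixes V_0 = 15 V.
KCL at each unknown node (sum of currents leaving = 0; resistances in Ω):
  Node 1: (V_1 - 15)/10000 + (V_1 - V_2)/56000 + (V_1 - V_5)/12000 = 0
  Node 2: (V_2 - V_1)/56000 + (V_2 - V_3)/1.8 + (V_2 - V_5)/62 = 0
  Node 3: (V_3 - V_2)/1.8 + (V_3 - 0)/9100 + (V_3 - V_5)/330 = 0
  Node 5: (V_5 - V_1)/12000 + (V_5 - V_2)/62 + (V_5 - V_3)/330 + (V_5 - 0)/16 = 0
Collecting terms (coefficients in siemens):
  0.0002012·V_1 - 0.00001786·V_2 - 0.00008333·V_5 = 0.0015
  0.5717·V_2 - 0.00001786·V_1 - 0.5556·V_3 - 0.01613·V_5 = 0
  0.5587·V_3 - 0.5556·V_2 - 0.00303·V_5 = 0
  0.08174·V_5 - 0.00008333·V_1 - 0.01613·V_2 - 0.00303·V_3 = 0
Solving these 4 simultaneous equations (Gaussian elimination) gives:
  V_1 = 7.462 V, V_2 = 0.01886 V, V_3 = 0.01882 V, V_5 = 0.01203 V
Power in each resistor, P = (ΔV)²/R:
  P_R1 = (15 - 7.462)²/10000 = 0.005682 W
  P_R2 = (7.462 - 0.01886)²/56000 = 0.0009894 W
  P_R3 = (0.01886 - 0.01882)²/1.8 = 0.0000000009243 W
  P_R4 = (0.01882 - 0)²/9100 = 0.00000003893 W
  P_R5 = (7.462 - 0.01203)²/12000 = 0.004626 W
  P_R6 = (0.01886 - 0.01203)²/62 = 0.0000007537 W
  P_R7 = (0.01882 - 0.01203)²/330 = 0.0000001399 W
  P_R8 = (0 - 0.01203)²/16 = 0.000009041 W
P_total = P_R1 + P_R2 + P_R3 + P_R4 + P_R5 + P_R6 + P_R7 + P_R8 = 0.01131 W

Final answer: 0.01131 W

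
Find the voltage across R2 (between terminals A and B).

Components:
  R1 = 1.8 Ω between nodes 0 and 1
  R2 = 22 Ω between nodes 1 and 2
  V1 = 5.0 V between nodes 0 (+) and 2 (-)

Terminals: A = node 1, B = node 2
R1 and R2 are in series across V1 (node 0 → node 1 → node 2), and the output A–B is taken across R2, so this is a voltage divider.
Series current: I = V1/(R1 + R2) = 5/(1.8 + 22) = 5/23.8 = 0.2101 A
V_R2 = I × R2 = V1 × R2/(R1 + R2) = 5 × 22/23.8 = 4.622 V

Final answer: 4.622 V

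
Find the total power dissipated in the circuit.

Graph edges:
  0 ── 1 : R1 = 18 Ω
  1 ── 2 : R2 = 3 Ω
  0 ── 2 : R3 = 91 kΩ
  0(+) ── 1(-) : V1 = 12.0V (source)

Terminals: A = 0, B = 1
Nodal analysis, taking node 1 as the 0 V reference.
Source V1 fixes V_0 = 12 V.
KCL at each unknown node (sum of currents leaving = 0; resistances in Ω):
  Node 2: (V_2 - 0)/3 + (V_2 - 12)/91000 = 0
Collecting terms: 0.3333 × V_2 = 0.0001319  =>  V_2 = 0.0003956 V
Power in each resistor, P = (ΔV)²/R:
  P_R1 = (12 - 0)²/18 = 8 W
  P_R2 = (0 - 0.0003956)²/3 = 0.00000005216 W
  P_R3 = (12 - 0.0003956)²/91000 = 0.001582 W
P_total = P_R1 + P_R2 + P_R3 = 8.002 W

Final answer: 8.002 W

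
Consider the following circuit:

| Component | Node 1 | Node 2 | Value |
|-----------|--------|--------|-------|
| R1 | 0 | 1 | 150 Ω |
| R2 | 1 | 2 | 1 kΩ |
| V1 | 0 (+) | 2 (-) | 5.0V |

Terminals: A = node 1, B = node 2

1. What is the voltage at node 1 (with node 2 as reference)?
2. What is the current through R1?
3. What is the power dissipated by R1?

Nodal analysis, taking node 2 as the 0 V reference.
Source V1 fixes V_0 = 5 V.
KCL at each unknown node (sum of currents leaving = 0; resistances in Ω):
  Node 1: (V_1 - 5)/150 + (V_1 - 0)/1000 = 0
Collecting terms: 0.007667 × V_1 = 0.03333  =>  V_1 = 4.348 V
Part 1:
  Read off the nodal solution: V_1 = 4.348 V
Part 2:
  I_R1 = (V_0 - V_1)/R1 = (5 - 4.348)/150 = 0.004348 A
  Magnitude: I_R1 = 0.004348 A
Part 3:
  I_R1 = (V_0 - V_1)/R1 = (5 - 4.348)/150 = 0.004348 A
  P_R1 = I_R1² × R1 = (0.004348)² × 150 = 0.002836 W

Final answers:
1. V_1 = 4.348 V
2. I_R1 = 0.004348 A
3. P_R1 = 0.002836 W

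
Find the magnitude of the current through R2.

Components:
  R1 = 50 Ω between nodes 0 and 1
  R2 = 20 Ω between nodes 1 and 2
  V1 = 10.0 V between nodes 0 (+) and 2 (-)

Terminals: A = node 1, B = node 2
Nodal analysis, taking node 2 as the 0 V reference.
Source V1 fixes V_0 = 10 V.
KCL at each unknown node (sum of currents leaving = 0; resistances in Ω):
  Node 1: (V_1 - 10)/50 + (V_1 - 0)/20 = 0
Collecting terms: 0.07 × V_1 = 0.2  =>  V_1 = 2.857 V
I_R2 = (V_1 - V_2)/R2 = (2.857 - 0)/20 = 0.1429 A
|I_R2| = 0.1429 A

Final answer: |I_R2| = 0.1429 A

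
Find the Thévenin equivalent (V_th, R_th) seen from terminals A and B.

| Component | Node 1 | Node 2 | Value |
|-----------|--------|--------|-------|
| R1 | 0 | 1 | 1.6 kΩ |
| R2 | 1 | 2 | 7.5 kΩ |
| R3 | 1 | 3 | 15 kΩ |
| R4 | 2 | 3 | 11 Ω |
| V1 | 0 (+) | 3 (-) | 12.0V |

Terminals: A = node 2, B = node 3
Step 1 — V_th is the open-circuit voltage V_A - V_B (nothing connected across the terminals).
Nodal analysis, taking node 3 as the 0 V reference.
Source V1 fixes V_0 = 12 V.
KCL at each unknown node (sum of currents leaving = 0; resistances in Ω):
  Node 1: (V_1 - 12)/1600 + (V_1 - V_2)/7500 + (V_1 - 0)/15000 = 0
  Node 2: (V_2 - V_1)/7500 + (V_2 - 0)/11 = 0
Collecting terms (coefficients in siemens):
  0.000825·V_1 - 0.0001333·V_2 = 0.0075
  0.09104·V_2 - 0.0001333·V_1 = 0
Determinant D = (0.000825)(0.09104) - (-0.0001333)(-0.0001333) = 0.00007509
V_1 = [(0.0075)(0.09104) - (-0.0001333)(0)]/D = 9.093 V
V_2 = [(0.000825)(0) - (0.0075)(-0.0001333)]/D = 0.01332 V
V_th = V_2 - V_3 = 0.01332 - 0 = 0.01332 V
Step 2 — R_th: zero the source — replace V1 by a short circuit (node 3 merges into node 0) — and find the resistance seen between A (node 2) and B (node 0).
Reduce the network between node 2 (A) and node 0 (B) by series/parallel combination:
  Rp1 = R1 ‖ R3 (parallel, both between nodes 0 and 1) = 1/(1/1600 + 1/15000) = 1446 Ω
  Rs1 = R2 + Rp1 (series, joined only at node 1) = 7500 + 1446 = 8946 Ω
  Rp2 = R4 ‖ Rs1 (parallel, both between nodes 0 and 2) = 1/(1/11 + 1/8946) = 10.99 Ω
R_th = 10.99 Ω

Final answer: V_th = 0.01332 V, R_th = 10.99 Ω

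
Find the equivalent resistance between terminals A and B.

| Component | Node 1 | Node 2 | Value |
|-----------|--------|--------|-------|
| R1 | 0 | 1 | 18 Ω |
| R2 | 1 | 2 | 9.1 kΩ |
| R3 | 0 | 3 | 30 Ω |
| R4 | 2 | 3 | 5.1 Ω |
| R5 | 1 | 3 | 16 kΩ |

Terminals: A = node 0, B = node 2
The network is not a plain series/parallel combination. Inject a 1 A test current into terminal A (node 0) and return it from terminal B (node 2); then R_eq = V_A / (1 A).
Nodal analysis, taking node 2 as the 0 V reference.
Current source I_test pushes 1 A into node 0 and draws it out of node 2.
KCL at each unknown node (sum of currents leaving = 0; resistances in Ω):
  Node 0: (V_0 - V_1)/18 + (V_0 - V_3)/30 - 1 = 0
  Node 1: (V_1 - V_0)/18 + (V_1 - 0)/9100 + (V_1 - V_3)/16000 = 0
  Node 3: (V_3 - V_0)/30 + (V_3 - V_1)/16000 + (V_3 - 0)/5.1 = 0
Collecting terms (coefficients in siemens):
  0.08889·V_0 - 0.05556·V_1 - 0.03333·V_3 = 1
  0.05573·V_1 - 0.05556·V_0 - 0.0000625·V_3 = 0
  0.2295·V_3 - 0.03333·V_0 - 0.0000625·V_1 = 0
Solving these 3 simultaneous equations (Gaussian elimination) gives:
  V_0 = 34.91 V, V_1 = 34.81 V, V_3 = 5.08 V
R_eq = V_0 / 1 A = 34.91 Ω

Final answer: 34.91 Ω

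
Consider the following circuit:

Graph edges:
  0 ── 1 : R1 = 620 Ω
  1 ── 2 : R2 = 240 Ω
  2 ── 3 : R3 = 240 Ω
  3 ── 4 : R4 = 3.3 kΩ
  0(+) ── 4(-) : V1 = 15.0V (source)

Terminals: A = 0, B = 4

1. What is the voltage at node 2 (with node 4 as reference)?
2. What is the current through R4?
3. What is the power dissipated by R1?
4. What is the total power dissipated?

Nodal analysis, taking node 4 as the 0 V reference.
Source V1 fixes V_0 = 15 V.
KCL at each unknown node (sum of currents leaving = 0; resistances in Ω):
  Node 1: (V_1 - 15)/620 + (V_1 - V_2)/240 = 0
  Node 2: (V_2 - V_1)/240 + (V_2 - V_3)/240 = 0
  Node 3: (V_3 - V_2)/240 + (V_3 - 0)/3300 = 0
Collecting terms (coefficients in siemens):
  0.00578·V_1 - 0.004167·V_2 = 0.02419
  0.008333·V_2 - 0.004167·V_1 - 0.004167·V_3 = 0
  0.00447·V_3 - 0.004167·V_2 = 0
Solving these 3 simultaneous equations (Gaussian elimination) gives:
  V_1 = 12.89 V, V_2 = 12.07 V, V_3 = 11.25 V
Part 1:
  Read off the nodal solution: V_2 = 12.07 V
Part 2:
  I_R4 = (V_3 - V_4)/R4 = (11.25 - 0)/3300 = 0.003409 A
  Magnitude: I_R4 = 0.003409 A
Part 3:
  I_R1 = (V_0 - V_1)/R1 = (15 - 12.89)/620 = 0.003409 A
  P_R1 = I_R1² × R1 = (0.003409)² × 620 = 0.007206 W
Part 4:
  Power in each resistor, P = (ΔV)²/R:
    P_R1 = (15 - 12.89)²/620 = 0.007206 W
    P_R2 = (12.89 - 12.07)²/240 = 0.002789 W
    P_R3 = (12.07 - 11.25)²/240 = 0.002789 W
    P_R4 = (11.25 - 0)²/3300 = 0.03835 W
  P_total = P_R1 + P_R2 + P_R3 + P_R4 = 0.05114 W

Final answers:
1. V_2 = 12.07 V
2. I_R4 = 0.003409 A
3. P_R1 = 0.007206 W
4. P_total = 0.05114 W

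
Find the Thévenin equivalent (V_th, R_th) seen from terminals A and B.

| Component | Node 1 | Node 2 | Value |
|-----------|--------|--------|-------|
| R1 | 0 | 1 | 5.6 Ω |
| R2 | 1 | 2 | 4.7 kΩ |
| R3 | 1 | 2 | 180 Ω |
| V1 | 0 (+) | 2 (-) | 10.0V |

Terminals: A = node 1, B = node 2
Step 1 — V_th is the open-circuit voltage V_A - V_B (nothing connected across the terminals).
Nodal analysis, taking node 2 as the 0 V reference.
Source V1 fixes V_0 = 10 V.
KCL at each unknown node (sum of currents leaving = 0; resistances in Ω):
  Node 1: (V_1 - 10)/5.6 + (V_1 - 0)/4700 + (V_1 - 0)/180 = 0
Collecting terms: 0.1843 × V_1 = 1.786  =>  V_1 = 9.687 V
V_th = V_1 - V_2 = 9.687 - 0 = 9.687 V
Step 2 — R_th: zero the source — replace V1 by a short circuit (node 2 merges into node 0) — and find the resistance seen between A (node 1) and B (node 0).
Reduce the network between node 1 (A) and node 0 (B) by series/parallel combination:
  Rp1 = R1 ‖ R2 ‖ R3 (parallel, all between nodes 0 and 1) = 1/(1/5.6 + 1/4700 + 1/180) = 5.425 Ω
R_th = 5.425 Ω

Final answer: V_th = 9.687 V, R_th = 5.425 Ω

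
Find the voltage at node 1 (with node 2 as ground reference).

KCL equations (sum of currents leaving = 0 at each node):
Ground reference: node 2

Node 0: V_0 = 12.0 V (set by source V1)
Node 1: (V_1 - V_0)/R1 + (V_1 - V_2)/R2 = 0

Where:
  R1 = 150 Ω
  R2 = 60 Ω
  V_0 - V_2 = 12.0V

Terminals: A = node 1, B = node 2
Nodal analysis, taking node 2 as the 0 V reference.
Source V1 fixes V_0 = 12 V.
KCL at each unknown node (sum of currents leaving = 0; resistances in Ω):
  Node 1: (V_1 - 12)/150 + (V_1 - 0)/60 = 0
Collecting terms: 0.02333 × V_1 = 0.08  =>  V_1 = 3.429 V
The requested potential is V_1 = 3.429 V.

Final answer: V_1 = 3.429 V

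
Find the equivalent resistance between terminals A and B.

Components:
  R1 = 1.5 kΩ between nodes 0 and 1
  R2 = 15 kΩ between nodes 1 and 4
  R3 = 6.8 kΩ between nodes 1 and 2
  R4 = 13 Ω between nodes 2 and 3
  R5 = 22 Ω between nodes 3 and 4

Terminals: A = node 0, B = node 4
Reduce the network between node 0 (A) and node 4 (B) by series/parallel combination:
  Rs1 = R3 + R4 (series, joined only at node 2) = 6800 + 13 = 6813 Ω
  Rs2 = R5 + Rs1 (series, joined only at node 3) = 22 + 6813 = 6835 Ω
  Rp1 = R2 ‖ Rs2 (parallel, both between nodes 1 and 4) = 1/(1/15000 + 1/6835) = 4695 Ω
  Rs3 = R1 + Rp1 (series, joined only at node 1) = 1500 + 4695 = 6195 Ω
R_eq = 6.195 kΩ

Final answer: 6.195 kΩ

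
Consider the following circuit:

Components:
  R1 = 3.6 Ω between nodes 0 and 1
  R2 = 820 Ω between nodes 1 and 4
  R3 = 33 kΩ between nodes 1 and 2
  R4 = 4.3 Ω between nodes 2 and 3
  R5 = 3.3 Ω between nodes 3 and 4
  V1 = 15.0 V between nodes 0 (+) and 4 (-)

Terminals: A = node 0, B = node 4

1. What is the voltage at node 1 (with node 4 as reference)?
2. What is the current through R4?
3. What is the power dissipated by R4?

Nodal analysis, taking node 4 as the 0 V reference.
Source V1 fixes V_0 = 15 V.
KCL at each unknown node (sum of currents leaving = 0; resistances in Ω):
  Node 1: (V_1 - 15)/3.6 + (V_1 - 0)/820 + (V_1 - V_2)/33000 = 0
  Node 2: (V_2 - V_1)/33000 + (V_2 - V_3)/4.3 = 0
  Node 3: (V_3 - V_2)/4.3 + (V_3 - 0)/3.3 = 0
Collecting terms (coefficients in siemens):
  0.279·V_1 - 0.0000303·V_2 = 4.167
  0.2326·V_2 - 0.0000303·V_1 - 0.2326·V_3 = 0
  0.5356·V_3 - 0.2326·V_2 = 0
Solving these 3 simultaneous equations (Gaussian elimination) gives:
  V_1 = 14.93 V, V_2 = 0.003438 V, V_3 = 0.001493 V
Part 1:
  Read off the nodal solution: V_1 = 14.93 V
Part 2:
  I_R4 = (V_2 - V_3)/R4 = (0.003438 - 0.001493)/4.3 = 0.0004524 A
  Magnitude: I_R4 = 0.0004524 A
Part 3:
  I_R4 = (V_2 - V_3)/R4 = (0.003438 - 0.001493)/4.3 = 0.0004524 A
  P_R4 = I_R4² × R4 = (0.0004524)² × 4.3 = 0.0000008801 W

Final answers:
1. V_1 = 14.93 V
2. I_R4 = 0.0004524 A
3. P_R4 = 8.801e-07 W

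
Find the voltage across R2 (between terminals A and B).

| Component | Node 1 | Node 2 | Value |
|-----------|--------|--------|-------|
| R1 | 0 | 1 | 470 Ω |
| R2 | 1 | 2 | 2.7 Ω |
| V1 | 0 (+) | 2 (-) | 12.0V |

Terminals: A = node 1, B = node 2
R1 and R2 are in series across V1 (node 0 → node 1 → node 2), and the output A–B is taken across R2, so this is a voltage divider.
Series current: I = V1/(R1 + R2) = 12/(470 + 2.7) = 12/472.7 = 0.02539 A
V_R2 = I × R2 = V1 × R2/(R1 + R2) = 12 × 2.7/472.7 = 0.06854 V

Final answer: 0.06854 V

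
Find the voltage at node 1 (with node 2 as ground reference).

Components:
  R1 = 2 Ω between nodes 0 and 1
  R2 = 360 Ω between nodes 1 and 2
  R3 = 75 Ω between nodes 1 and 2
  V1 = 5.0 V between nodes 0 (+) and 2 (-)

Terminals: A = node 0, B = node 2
Nodal analysis, taking node 2 as the 0 V reference.
Source V1 fixes V_0 = 5 V.
KCL at each unknown node (sum of currents leaving = 0; resistances in Ω):
  Node 1: (V_1 - 5)/2 + (V_1 - 0)/360 + (V_1 - 0)/75 = 0
Collecting terms: 0.5161 × V_1 = 2.5  =>  V_1 = 4.844 V
The requested potential is V_1 = 4.844 V.

Final answer: V_1 = 4.844 V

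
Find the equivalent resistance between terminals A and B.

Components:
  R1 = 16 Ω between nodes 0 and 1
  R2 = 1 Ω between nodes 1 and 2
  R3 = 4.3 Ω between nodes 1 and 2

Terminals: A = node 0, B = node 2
Reduce the network between node 0 (A) and node 2 (B) by series/parallel combination:
  Rp1 = R2 ‖ R3 (parallel, both between nodes 1 and 2) = 1/(1/1 + 1/4.3) = 0.8113 Ω
  Rs1 = R1 + Rp1 (series, joined only at node 1) = 16 + 0.8113 = 16.81 Ω
R_eq = 16.81 Ω

Final answer: 16.81 Ω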